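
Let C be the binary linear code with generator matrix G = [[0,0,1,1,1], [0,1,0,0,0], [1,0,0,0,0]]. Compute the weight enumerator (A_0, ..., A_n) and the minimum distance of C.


Weight distribution: A_0 = 1, A_1 = 2, A_2 = 1, A_3 = 1, A_4 = 2, A_5 = 1. Minimum distance d = 1.

Enumerate all 2^3 = 8 messages m ∈ F_2^3.
For each, compute codeword c = mG in F_2^5, then tally its weight.
  m = 000 → c = 00000, weight = 0.
  m = 100 → c = 00111, weight = 3.
  m = 010 → c = 01000, weight = 1.
  m = 110 → c = 01111, weight = 4.
  m = 001 → c = 10000, weight = 1.
  m = 101 → c = 10111, weight = 4.
  m = 011 → c = 11000, weight = 2.
  m = 111 → c = 11111, weight = 5.
Tally weights:
  weight 0: 1 codewords.
  weight 1: 2 codewords.
  weight 2: 1 codewords.
  weight 3: 1 codewords.
  weight 4: 2 codewords.
  weight 5: 1 codewords.
Minimum distance d = smallest w > 0 with A_w > 0 = 1.
Sanity: Σ A_w = 8 = 2^3 = 8 ✓.


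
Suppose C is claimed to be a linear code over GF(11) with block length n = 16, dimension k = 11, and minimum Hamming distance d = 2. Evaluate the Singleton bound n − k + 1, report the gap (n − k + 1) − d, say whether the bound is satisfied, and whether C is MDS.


Singleton RHS = n − k + 1 = 6, slack = 4, bound satisfied, not MDS.

Singleton bound: d ≤ n − k + 1.
Here n = 16, k = 11, so n − k + 1 = 6.
Given d = 2, check d ≤ 6: YES.
Slack = (n − k + 1) − d = 4.
The code is NOT MDS (slack = 4 > 0).
Description: the claimed parameters are [16, 11, 2]_11; such a code would be non-MDS.


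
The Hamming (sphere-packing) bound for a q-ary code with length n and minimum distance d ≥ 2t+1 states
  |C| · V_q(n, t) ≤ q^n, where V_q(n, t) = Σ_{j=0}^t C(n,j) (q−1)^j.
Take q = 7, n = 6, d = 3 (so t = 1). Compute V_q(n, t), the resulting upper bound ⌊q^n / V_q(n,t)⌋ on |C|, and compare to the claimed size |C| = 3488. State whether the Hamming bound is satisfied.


V_q(n, t) = 37, q^n = 117649, Hamming bound = 3179, |C| = 3488 > bound (violated).

Step 1: Compute V_q(n, t) = Σ_{j=0}^1 C(n, j) (q−1)^j.
  j = 0: C(6,0)·(6)^0 = 1·1 = 1.
  j = 1: C(6,1)·(6)^1 = 6·6 = 36.
  V_q(n, t) = 1 + 36 = 37.
Step 2: q^n = 7^6 = 117649.
Step 3: Hamming bound ⌊q^n / V_q(n,t)⌋ = ⌊117649/37⌋ = 3179.
Step 4: Compare |C| = 3488 to 3179: violated.
The claimed |C| lies above the Hamming bound, so no 7-ary code of length 6 with d ≥ 3 can have 3488 codewords.


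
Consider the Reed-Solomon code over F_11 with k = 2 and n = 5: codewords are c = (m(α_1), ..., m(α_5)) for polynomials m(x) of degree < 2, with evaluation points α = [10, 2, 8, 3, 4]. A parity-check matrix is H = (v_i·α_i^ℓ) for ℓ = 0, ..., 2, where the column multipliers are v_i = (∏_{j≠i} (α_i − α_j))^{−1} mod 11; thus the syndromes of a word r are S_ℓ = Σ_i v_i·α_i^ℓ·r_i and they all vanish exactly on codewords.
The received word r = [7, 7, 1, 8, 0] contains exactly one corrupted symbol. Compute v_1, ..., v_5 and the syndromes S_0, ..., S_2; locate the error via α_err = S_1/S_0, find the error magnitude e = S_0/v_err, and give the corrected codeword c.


S = (3, 6, 1), error at position 2, error magnitude e = 2, c = [7, 5, 1, 8, 0].

Step 1: column multipliers v_i = (∏_{j≠i}(α_i − α_j))^{−1} mod 11.
  i = 1 (α = 10): (10−2)(10−8)(10−3)(10−4) = 8·2·7·6 = 672 ≡ 1, so v_1 = 1^{−1} = 1 (mod 11).
  i = 2 (α = 2): (2−10)(2−8)(2−3)(2−4) = (−8)·(−6)·(−1)·(−2) = 96 ≡ 8, so v_2 = 8^{−1} = 7 (mod 11).
  i = 3 (α = 8): (8−10)(8−2)(8−3)(8−4) = (−2)·6·5·4 = −240 ≡ 2, so v_3 = 2^{−1} = 6 (mod 11).
  i = 4 (α = 3): (3−10)(3−2)(3−8)(3−4) = (−7)·1·(−5)·(−1) = −35 ≡ 9, so v_4 = 9^{−1} = 5 (mod 11).
  i = 5 (α = 4): (4−10)(4−2)(4−8)(4−3) = (−6)·2·(−4)·1 = 48 ≡ 4, so v_5 = 4^{−1} = 3 (mod 11).
  v = [1, 7, 6, 5, 3].
Step 2: syndromes of r = [7, 7, 1, 8, 0] (all sums mod 11).
  S_0 = Σ v_i r_i = 1·7 + 7·7 + 6·1 + 5·8 + 3·0 = 102 ≡ 3.
  S_1 = Σ v_i α_i r_i = 1·10·7 + 7·2·7 + 6·8·1 + 5·3·8 + 3·4·0 = 336 ≡ 6.
  α_i^2 mod 11 = [1, 4, 9, 9, 5].
  S_2 = Σ v_i α_i^2 r_i = 1·1·7 + 7·4·7 + 6·9·1 + 5·9·8 + 3·5·0 = 617 ≡ 1.
  S = (3, 6, 1) ≠ 0, so r is not a codeword (an error is present).
Step 3: locate the error. For a single error e at position i, S_ℓ = v_i·e·α_i^ℓ, so α_err = S_1/S_0.
  S_0^{−1} = 3^{−1} = 4 (mod 11), so α_err = 6·4 = 24 ≡ 2 = α_2. Error position i = 2.
  Consistency check: S_2/S_1 = 1·2 = 2 ≡ 2 = α_err ✓ (single-error assumption holds).
Step 4: error magnitude e = S_0/v_2 = S_0·∏_{j≠2}(α_2 − α_j) = 3·8 = 24 ≡ 2 (mod 11).
Step 5: correct position 2: c_2 = r_2 − e = 7 − 2 ≡ 5 (mod 11). Hence c = [7, 5, 1, 8, 0].
  Check: interpolating c through the α_i gives m(x) = 10 + 3·x (degree < 2) with m(α_i) = c_i for every i, so c is indeed a codeword.


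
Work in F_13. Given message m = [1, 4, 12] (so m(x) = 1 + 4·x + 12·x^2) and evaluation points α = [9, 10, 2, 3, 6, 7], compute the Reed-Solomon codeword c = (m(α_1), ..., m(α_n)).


c = [8, 6, 5, 4, 2, 6]

Message polynomial: m(x) = 1 + 4·x + 12·x^2 (mod 13).
For each evaluation point α_i, compute m(α_i) mod 13:
  α_1 = 9: Horner steps 12 → 8 → 8, so m(9) = 8.
  α_2 = 10: Horner steps 12 → 7 → 6, so m(10) = 6.
  α_3 = 2: Horner steps 12 → 2 → 5, so m(2) = 5.
  α_4 = 3: Horner steps 12 → 1 → 4, so m(3) = 4.
  α_5 = 6: Horner steps 12 → 11 → 2, so m(6) = 2.
  α_6 = 7: Horner steps 12 → 10 → 6, so m(7) = 6.
Codeword c = [8, 6, 5, 4, 2, 6] ∈ F_13^6.


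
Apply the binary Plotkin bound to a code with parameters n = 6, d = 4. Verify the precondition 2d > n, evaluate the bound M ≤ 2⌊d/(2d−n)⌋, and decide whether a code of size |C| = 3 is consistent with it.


Plotkin bound M ≤ 4; given |C| = 3 ≤ bound (satisfied).

Check applicability: 2d = 8, n = 6.
2d − n = 2 > 0, so Plotkin applies.
Compute d/(2d−n) = 4/2 ≈ 2.0000.
⌊d/(2d−n)⌋ = 2.
Plotkin bound: M ≤ 2·2 = 4.
Given |C| = 3, check: satisfied.
This |C| is below the Plotkin bound.


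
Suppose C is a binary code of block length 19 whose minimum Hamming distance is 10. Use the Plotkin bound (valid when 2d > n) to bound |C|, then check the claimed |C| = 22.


Plotkin bound M ≤ 20; given |C| = 22 > bound (violated).

Check applicability: 2d = 20, n = 19.
2d − n = 1 > 0, so Plotkin applies.
Compute d/(2d−n) = 10/1 ≈ 10.0000.
⌊d/(2d−n)⌋ = 10.
Plotkin bound: M ≤ 2·10 = 20.
Given |C| = 22, check: VIOLATED.
This |C| is above the Plotkin bound, so no binary code with n = 19, d = 10 and 22 codewords exists.


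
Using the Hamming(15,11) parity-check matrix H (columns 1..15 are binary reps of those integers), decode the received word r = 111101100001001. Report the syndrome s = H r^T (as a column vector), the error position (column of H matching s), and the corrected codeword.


s = (0, 1, 1, 0)^T, error position = 6, corrected codeword c = 111100100001001

Compute s = H r^T mod 2 one row at a time:
  s_1 = 0 + 0 + 0 + 0 + 1 + 0 + 0 + 1 = 2 ≡ 0 (mod 2).
  s_2 = 1 + 0 + 1 + 1 + 1 + 0 + 0 + 1 = 5 ≡ 1 (mod 2).
  s_3 = 1 + 1 + 1 + 1 + 0 + 0 + 0 + 1 = 5 ≡ 1 (mod 2).
  s_4 = 1 + 1 + 0 + 1 + 0 + 0 + 0 + 1 = 4 ≡ 0 (mod 2).
s = (0, 1, 1, 0)^T — this equals column 6 of H (binary 0110), so error is at position 6.
Correct: flip bit 6 of r = 111101100001001 to get c = 111100100001001.


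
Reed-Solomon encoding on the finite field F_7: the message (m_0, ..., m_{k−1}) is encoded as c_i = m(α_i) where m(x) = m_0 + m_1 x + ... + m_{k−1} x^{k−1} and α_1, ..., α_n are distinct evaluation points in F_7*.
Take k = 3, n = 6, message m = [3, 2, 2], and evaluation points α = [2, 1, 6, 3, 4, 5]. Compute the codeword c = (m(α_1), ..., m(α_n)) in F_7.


c = [1, 0, 3, 6, 1, 0]

Message polynomial: m(x) = 3 + 2·x + 2·x^2 (mod 7).
For each evaluation point α_i, compute m(α_i) mod 7:
  α_1 = 2: Horner steps 2 → 6 → 1, so m(2) = 1.
  α_2 = 1: Horner steps 2 → 4 → 0, so m(1) = 0.
  α_3 = 6: Horner steps 2 → 0 → 3, so m(6) = 3.
  α_4 = 3: Horner steps 2 → 1 → 6, so m(3) = 6.
  α_5 = 4: Horner steps 2 → 3 → 1, so m(4) = 1.
  α_6 = 5: Horner steps 2 → 5 → 0, so m(5) = 0.
Codeword c = [1, 0, 3, 6, 1, 0] ∈ F_7^6.


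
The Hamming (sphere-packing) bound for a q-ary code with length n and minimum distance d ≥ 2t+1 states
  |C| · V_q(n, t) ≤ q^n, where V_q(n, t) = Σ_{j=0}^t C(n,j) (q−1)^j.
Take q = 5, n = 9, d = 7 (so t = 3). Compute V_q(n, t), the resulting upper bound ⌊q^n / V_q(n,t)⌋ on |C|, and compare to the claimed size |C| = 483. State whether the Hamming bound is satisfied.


V_q(n, t) = 5989, q^n = 1953125, Hamming bound = 326, |C| = 483 > bound (violated).

Step 1: Compute V_q(n, t) = Σ_{j=0}^3 C(n, j) (q−1)^j.
  j = 0: C(9,0)·(4)^0 = 1·1 = 1.
  j = 1: C(9,1)·(4)^1 = 9·4 = 36.
  j = 2: C(9,2)·(4)^2 = 36·16 = 576.
  j = 3: C(9,3)·(4)^3 = 84·64 = 5376.
  V_q(n, t) = 1 + 36 + 576 + 5376 = 5989.
Step 2: q^n = 5^9 = 1953125.
Step 3: Hamming bound ⌊q^n / V_q(n,t)⌋ = ⌊1953125/5989⌋ = 326.
Step 4: Compare |C| = 483 to 326: violated.
The claimed |C| lies above the Hamming bound, so no 5-ary code of length 9 with d ≥ 7 can have 483 codewords.


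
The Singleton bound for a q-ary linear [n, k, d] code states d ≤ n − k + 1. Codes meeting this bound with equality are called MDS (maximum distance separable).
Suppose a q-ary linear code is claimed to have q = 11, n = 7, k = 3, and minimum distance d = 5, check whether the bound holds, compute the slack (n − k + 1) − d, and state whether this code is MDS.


Singleton RHS = n − k + 1 = 5, slack = 0, bound satisfied, MDS.

Singleton bound: d ≤ n − k + 1.
Here n = 7, k = 3, so n − k + 1 = 5.
Given d = 5, check d ≤ 5: YES.
Slack = (n − k + 1) − d = 0.
The code is MDS (slack = 0).
Description: the claimed parameters are [7, 3, 5]_11; such a code would be MDS (meets Singleton bound).


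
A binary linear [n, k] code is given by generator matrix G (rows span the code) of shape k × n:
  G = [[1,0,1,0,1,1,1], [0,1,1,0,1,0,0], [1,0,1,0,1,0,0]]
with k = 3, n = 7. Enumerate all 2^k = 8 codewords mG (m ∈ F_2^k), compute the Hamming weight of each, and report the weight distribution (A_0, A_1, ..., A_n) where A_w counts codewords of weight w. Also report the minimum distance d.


Weight distribution: A_0 = 1, A_2 = 2, A_3 = 2, A_4 = 1, A_5 = 2. Minimum distance d = 2.

Enumerate all 2^3 = 8 messages m ∈ F_2^3.
For each, compute codeword c = mG in F_2^7, then tally its weight.
  m = 000 → c = 0000000, weight = 0.
  m = 100 → c = 1010111, weight = 5.
  m = 010 → c = 0110100, weight = 3.
  m = 110 → c = 1100011, weight = 4.
  m = 001 → c = 1010100, weight = 3.
  m = 101 → c = 0000011, weight = 2.
  m = 011 → c = 1100000, weight = 2.
  m = 111 → c = 0110111, weight = 5.
Tally weights:
  weight 0: 1 codewords.
  weight 2: 2 codewords.
  weight 3: 2 codewords.
  weight 4: 1 codewords.
  weight 5: 2 codewords.
Minimum distance d = smallest w > 0 with A_w > 0 = 2.
Sanity: Σ A_w = 8 = 2^3 = 8 ✓.


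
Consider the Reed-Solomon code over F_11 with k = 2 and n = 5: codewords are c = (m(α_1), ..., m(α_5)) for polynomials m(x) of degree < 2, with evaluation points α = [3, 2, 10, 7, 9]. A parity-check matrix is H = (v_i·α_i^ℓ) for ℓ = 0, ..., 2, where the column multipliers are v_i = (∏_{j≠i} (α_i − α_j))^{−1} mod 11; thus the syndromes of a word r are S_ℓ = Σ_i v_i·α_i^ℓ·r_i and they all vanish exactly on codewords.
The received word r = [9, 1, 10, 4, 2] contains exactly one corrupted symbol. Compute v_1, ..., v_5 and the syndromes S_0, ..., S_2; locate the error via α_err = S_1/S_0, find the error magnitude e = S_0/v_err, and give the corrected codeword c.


S = (4, 6, 9), error at position 4, error magnitude e = 7, c = [9, 1, 10, 8, 2].

Step 1: column multipliers v_i = (∏_{j≠i}(α_i − α_j))^{−1} mod 11.
  i = 1 (α = 3): (3−2)(3−10)(3−7)(3−9) = 1·(−7)·(−4)·(−6) = −168 ≡ 8, so v_1 = 8^{−1} = 7 (mod 11).
  i = 2 (α = 2): (2−3)(2−10)(2−7)(2−9) = (−1)·(−8)·(−5)·(−7) = 280 ≡ 5, so v_2 = 5^{−1} = 9 (mod 11).
  i = 3 (α = 10): (10−3)(10−2)(10−7)(10−9) = 7·8·3·1 = 168 ≡ 3, so v_3 = 3^{−1} = 4 (mod 11).
  i = 4 (α = 7): (7−3)(7−2)(7−10)(7−9) = 4·5·(−3)·(−2) = 120 ≡ 10, so v_4 = 10^{−1} = 10 (mod 11).
  i = 5 (α = 9): (9−3)(9−2)(9−10)(9−7) = 6·7·(−1)·2 = −84 ≡ 4, so v_5 = 4^{−1} = 3 (mod 11).
  v = [7, 9, 4, 10, 3].
Step 2: syndromes of r = [9, 1, 10, 4, 2] (all sums mod 11).
  S_0 = Σ v_i r_i = 7·9 + 9·1 + 4·10 + 10·4 + 3·2 = 158 ≡ 4.
  S_1 = Σ v_i α_i r_i = 7·3·9 + 9·2·1 + 4·10·10 + 10·7·4 + 3·9·2 = 941 ≡ 6.
  α_i^2 mod 11 = [9, 4, 1, 5, 4].
  S_2 = Σ v_i α_i^2 r_i = 7·9·9 + 9·4·1 + 4·1·10 + 10·5·4 + 3·4·2 = 867 ≡ 9.
  S = (4, 6, 9) ≠ 0, so r is not a codeword (an error is present).
Step 3: locate the error. For a single error e at position i, S_ℓ = v_i·e·α_i^ℓ, so α_err = S_1/S_0.
  S_0^{−1} = 4^{−1} = 3 (mod 11), so α_err = 6·3 = 18 ≡ 7 = α_4. Error position i = 4.
  Consistency check: S_2/S_1 = 9·2 = 18 ≡ 7 = α_err ✓ (single-error assumption holds).
Step 4: error magnitude e = S_0/v_4 = S_0·∏_{j≠4}(α_4 − α_j) = 4·10 = 40 ≡ 7 (mod 11).
Step 5: correct position 4: c_4 = r_4 − e = 4 − 7 ≡ 8 (mod 11). Hence c = [9, 1, 10, 8, 2].
  Check: interpolating c through the α_i gives m(x) = 7 + 8·x (degree < 2) with m(α_i) = c_i for every i, so c is indeed a codeword.


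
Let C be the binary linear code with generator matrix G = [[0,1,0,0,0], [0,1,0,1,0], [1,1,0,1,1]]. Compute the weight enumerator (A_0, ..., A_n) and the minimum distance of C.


Weight distribution: A_0 = 1, A_1 = 2, A_2 = 2, A_3 = 2, A_4 = 1. Minimum distance d = 1.

Enumerate all 2^3 = 8 messages m ∈ F_2^3.
For each, compute codeword c = mG in F_2^5, then tally its weight.
  m = 000 → c = 00000, weight = 0.
  m = 100 → c = 01000, weight = 1.
  m = 010 → c = 01010, weight = 2.
  m = 110 → c = 00010, weight = 1.
  m = 001 → c = 11011, weight = 4.
  m = 101 → c = 10011, weight = 3.
  m = 011 → c = 10001, weight = 2.
  m = 111 → c = 11001, weight = 3.
Tally weights:
  weight 0: 1 codewords.
  weight 1: 2 codewords.
  weight 2: 2 codewords.
  weight 3: 2 codewords.
  weight 4: 1 codewords.
Minimum distance d = smallest w > 0 with A_w > 0 = 1.
Sanity: Σ A_w = 8 = 2^3 = 8 ✓.


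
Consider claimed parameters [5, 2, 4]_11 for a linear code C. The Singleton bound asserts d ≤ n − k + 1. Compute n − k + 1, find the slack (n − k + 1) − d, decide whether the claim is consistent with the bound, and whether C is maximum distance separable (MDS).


Singleton RHS = n − k + 1 = 4, slack = 0, bound satisfied, MDS.

Singleton bound: d ≤ n − k + 1.
Here n = 5, k = 2, so n − k + 1 = 4.
Given d = 4, check d ≤ 4: YES.
Slack = (n − k + 1) − d = 0.
The code is MDS (slack = 0).
Description: the claimed parameters are [5, 2, 4]_11; such a code would be MDS (meets Singleton bound).


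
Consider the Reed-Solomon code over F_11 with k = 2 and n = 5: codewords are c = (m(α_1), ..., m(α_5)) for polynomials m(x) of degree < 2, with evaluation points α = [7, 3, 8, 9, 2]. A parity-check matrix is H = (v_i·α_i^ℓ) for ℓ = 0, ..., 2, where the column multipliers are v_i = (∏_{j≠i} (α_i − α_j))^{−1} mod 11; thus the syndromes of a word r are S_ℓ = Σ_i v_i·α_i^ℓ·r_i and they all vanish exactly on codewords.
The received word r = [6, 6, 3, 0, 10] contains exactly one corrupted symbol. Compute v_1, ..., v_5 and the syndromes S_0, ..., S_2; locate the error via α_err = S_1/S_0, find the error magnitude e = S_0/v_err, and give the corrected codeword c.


S = (10, 8, 2), error at position 2, error magnitude e = 10, c = [6, 7, 3, 0, 10].

Step 1: column multipliers v_i = (∏_{j≠i}(α_i − α_j))^{−1} mod 11.
  i = 1 (α = 7): (7−3)(7−8)(7−9)(7−2) = 4·(−1)·(−2)·5 = 40 ≡ 7, so v_1 = 7^{−1} = 8 (mod 11).
  i = 2 (α = 3): (3−7)(3−8)(3−9)(3−2) = (−4)·(−5)·(−6)·1 = −120 ≡ 1, so v_2 = 1^{−1} = 1 (mod 11).
  i = 3 (α = 8): (8−7)(8−3)(8−9)(8−2) = 1·5·(−1)·6 = −30 ≡ 3, so v_3 = 3^{−1} = 4 (mod 11).
  i = 4 (α = 9): (9−7)(9−3)(9−8)(9−2) = 2·6·1·7 = 84 ≡ 7, so v_4 = 7^{−1} = 8 (mod 11).
  i = 5 (α = 2): (2−7)(2−3)(2−8)(2−9) = (−5)·(−1)·(−6)·(−7) = 210 ≡ 1, so v_5 = 1^{−1} = 1 (mod 11).
  v = [8, 1, 4, 8, 1].
Step 2: syndromes of r = [6, 6, 3, 0, 10] (all sums mod 11).
  S_0 = Σ v_i r_i = 8·6 + 1·6 + 4·3 + 8·0 + 1·10 = 76 ≡ 10.
  S_1 = Σ v_i α_i r_i = 8·7·6 + 1·3·6 + 4·8·3 + 8·9·0 + 1·2·10 = 470 ≡ 8.
  α_i^2 mod 11 = [5, 9, 9, 4, 4].
  S_2 = Σ v_i α_i^2 r_i = 8·5·6 + 1·9·6 + 4·9·3 + 8·4·0 + 1·4·10 = 442 ≡ 2.
  S = (10, 8, 2) ≠ 0, so r is not a codeword (an error is present).
Step 3: locate the error. For a single error e at position i, S_ℓ = v_i·e·α_i^ℓ, so α_err = S_1/S_0.
  S_0^{−1} = 10^{−1} = 10 (mod 11), so α_err = 8·10 = 80 ≡ 3 = α_2. Error position i = 2.
  Consistency check: S_2/S_1 = 2·7 = 14 ≡ 3 = α_err ✓ (single-error assumption holds).
Step 4: error magnitude e = S_0/v_2 = S_0·∏_{j≠2}(α_2 − α_j) = 10·1 = 10 ≡ 10 (mod 11).
Step 5: correct position 2: c_2 = r_2 − e = 6 − 10 ≡ 7 (mod 11). Hence c = [6, 7, 3, 0, 10].
  Check: interpolating c through the α_i gives m(x) = 5 + 8·x (degree < 2) with m(α_i) = c_i for every i, so c is indeed a codeword.


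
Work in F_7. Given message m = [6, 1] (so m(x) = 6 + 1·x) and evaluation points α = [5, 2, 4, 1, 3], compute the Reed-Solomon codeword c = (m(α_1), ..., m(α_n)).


c = [4, 1, 3, 0, 2]

Message polynomial: m(x) = 6 + 1·x (mod 7).
For each evaluation point α_i, compute m(α_i) mod 7:
  α_1 = 5: Horner steps 1 → 4, so m(5) = 4.
  α_2 = 2: Horner steps 1 → 1, so m(2) = 1.
  α_3 = 4: Horner steps 1 → 3, so m(4) = 3.
  α_4 = 1: Horner steps 1 → 0, so m(1) = 0.
  α_5 = 3: Horner steps 1 → 2, so m(3) = 2.
Codeword c = [4, 1, 3, 0, 2] ∈ F_7^5.


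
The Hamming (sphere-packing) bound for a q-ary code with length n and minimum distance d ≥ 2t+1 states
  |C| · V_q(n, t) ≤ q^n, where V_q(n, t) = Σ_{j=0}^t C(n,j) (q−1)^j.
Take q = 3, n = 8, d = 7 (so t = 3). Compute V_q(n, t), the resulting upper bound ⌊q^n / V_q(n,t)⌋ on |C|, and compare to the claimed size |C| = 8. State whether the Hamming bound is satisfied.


V_q(n, t) = 577, q^n = 6561, Hamming bound = 11, |C| = 8 ≤ bound (satisfied).

Step 1: Compute V_q(n, t) = Σ_{j=0}^3 C(n, j) (q−1)^j.
  j = 0: C(8,0)·(2)^0 = 1·1 = 1.
  j = 1: C(8,1)·(2)^1 = 8·2 = 16.
  j = 2: C(8,2)·(2)^2 = 28·4 = 112.
  j = 3: C(8,3)·(2)^3 = 56·8 = 448.
  V_q(n, t) = 1 + 16 + 112 + 448 = 577.
Step 2: q^n = 3^8 = 6561.
Step 3: Hamming bound ⌊q^n / V_q(n,t)⌋ = ⌊6561/577⌋ = 11.
Step 4: Compare |C| = 8 to 11: satisfied.
The claimed |C| lies below the Hamming bound.


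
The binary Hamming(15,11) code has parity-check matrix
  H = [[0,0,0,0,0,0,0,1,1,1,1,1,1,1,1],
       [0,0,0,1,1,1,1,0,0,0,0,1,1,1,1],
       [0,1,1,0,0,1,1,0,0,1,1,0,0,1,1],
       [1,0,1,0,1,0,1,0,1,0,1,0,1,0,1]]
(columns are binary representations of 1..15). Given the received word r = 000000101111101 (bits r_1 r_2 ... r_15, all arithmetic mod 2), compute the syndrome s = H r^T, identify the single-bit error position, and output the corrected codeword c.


s = (0, 0, 0, 1)^T, error position = 1, corrected codeword c = 100000101111101

Compute s = H r^T mod 2 one row at a time:
  s_1 = 0 + 1 + 1 + 1 + 1 + 1 + 0 + 1 = 6 ≡ 0 (mod 2).
  s_2 = 0 + 0 + 0 + 1 + 1 + 1 + 0 + 1 = 4 ≡ 0 (mod 2).
  s_3 = 0 + 0 + 0 + 1 + 1 + 1 + 0 + 1 = 4 ≡ 0 (mod 2).
  s_4 = 0 + 0 + 0 + 1 + 1 + 1 + 1 + 1 = 5 ≡ 1 (mod 2).
s = (0, 0, 0, 1)^T — this equals column 1 of H (binary 0001), so error is at position 1.
Correct: flip bit 1 of r = 000000101111101 to get c = 100000101111101.


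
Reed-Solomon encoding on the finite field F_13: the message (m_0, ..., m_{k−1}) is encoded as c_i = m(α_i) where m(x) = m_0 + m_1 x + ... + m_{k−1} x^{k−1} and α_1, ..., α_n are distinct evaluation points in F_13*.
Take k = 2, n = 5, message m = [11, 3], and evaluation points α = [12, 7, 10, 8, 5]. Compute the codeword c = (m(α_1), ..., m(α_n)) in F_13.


c = [8, 6, 2, 9, 0]

Message polynomial: m(x) = 11 + 3·x (mod 13).
For each evaluation point α_i, compute m(α_i) mod 13:
  α_1 = 12: Horner steps 3 → 8, so m(12) = 8.
  α_2 = 7: Horner steps 3 → 6, so m(7) = 6.
  α_3 = 10: Horner steps 3 → 2, so m(10) = 2.
  α_4 = 8: Horner steps 3 → 9, so m(8) = 9.
  α_5 = 5: Horner steps 3 → 0, so m(5) = 0.
Codeword c = [8, 6, 2, 9, 0] ∈ F_13^5.


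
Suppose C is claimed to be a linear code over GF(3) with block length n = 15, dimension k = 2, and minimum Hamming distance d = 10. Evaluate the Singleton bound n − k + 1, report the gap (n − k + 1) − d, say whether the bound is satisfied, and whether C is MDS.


Singleton RHS = n − k + 1 = 14, slack = 4, bound satisfied, not MDS.

Singleton bound: d ≤ n − k + 1.
Here n = 15, k = 2, so n − k + 1 = 14.
Given d = 10, check d ≤ 14: YES.
Slack = (n − k + 1) − d = 4.
The code is NOT MDS (slack = 4 > 0).
Description: the claimed parameters are [15, 2, 10]_3; such a code would be non-MDS.


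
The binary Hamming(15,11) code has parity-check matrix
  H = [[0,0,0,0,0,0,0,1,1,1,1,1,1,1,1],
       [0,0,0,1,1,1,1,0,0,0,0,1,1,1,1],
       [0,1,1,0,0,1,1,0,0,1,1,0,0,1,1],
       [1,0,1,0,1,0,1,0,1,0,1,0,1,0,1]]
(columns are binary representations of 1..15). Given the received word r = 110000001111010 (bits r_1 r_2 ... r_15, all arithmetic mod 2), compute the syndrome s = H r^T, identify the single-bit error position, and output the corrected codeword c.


s = (1, 0, 0, 1)^T, error position = 9, corrected codeword c = 110000000111010

Compute s = H r^T mod 2 one row at a time:
  s_1 = 0 + 1 + 1 + 1 + 1 + 0 + 1 + 0 = 5 ≡ 1 (mod 2).
  s_2 = 0 + 0 + 0 + 0 + 1 + 0 + 1 + 0 = 2 ≡ 0 (mod 2).
  s_3 = 1 + 0 + 0 + 0 + 1 + 1 + 1 + 0 = 4 ≡ 0 (mod 2).
  s_4 = 1 + 0 + 0 + 0 + 1 + 1 + 0 + 0 = 3 ≡ 1 (mod 2).
s = (1, 0, 0, 1)^T — this equals column 9 of H (binary 1001), so error is at position 9.
Correct: flip bit 9 of r = 110000001111010 to get c = 110000000111010.


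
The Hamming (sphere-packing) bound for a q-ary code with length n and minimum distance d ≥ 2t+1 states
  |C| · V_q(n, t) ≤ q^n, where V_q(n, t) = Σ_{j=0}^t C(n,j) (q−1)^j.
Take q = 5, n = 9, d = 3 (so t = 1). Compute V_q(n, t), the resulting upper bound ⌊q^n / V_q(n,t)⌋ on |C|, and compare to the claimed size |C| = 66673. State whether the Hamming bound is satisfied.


V_q(n, t) = 37, q^n = 1953125, Hamming bound = 52787, |C| = 66673 > bound (violated).

Step 1: Compute V_q(n, t) = Σ_{j=0}^1 C(n, j) (q−1)^j.
  j = 0: C(9,0)·(4)^0 = 1·1 = 1.
  j = 1: C(9,1)·(4)^1 = 9·4 = 36.
  V_q(n, t) = 1 + 36 = 37.
Step 2: q^n = 5^9 = 1953125.
Step 3: Hamming bound ⌊q^n / V_q(n,t)⌋ = ⌊1953125/37⌋ = 52787.
Step 4: Compare |C| = 66673 to 52787: violated.
The claimed |C| lies above the Hamming bound, so no 5-ary code of length 9 with d ≥ 3 can have 66673 codewords.


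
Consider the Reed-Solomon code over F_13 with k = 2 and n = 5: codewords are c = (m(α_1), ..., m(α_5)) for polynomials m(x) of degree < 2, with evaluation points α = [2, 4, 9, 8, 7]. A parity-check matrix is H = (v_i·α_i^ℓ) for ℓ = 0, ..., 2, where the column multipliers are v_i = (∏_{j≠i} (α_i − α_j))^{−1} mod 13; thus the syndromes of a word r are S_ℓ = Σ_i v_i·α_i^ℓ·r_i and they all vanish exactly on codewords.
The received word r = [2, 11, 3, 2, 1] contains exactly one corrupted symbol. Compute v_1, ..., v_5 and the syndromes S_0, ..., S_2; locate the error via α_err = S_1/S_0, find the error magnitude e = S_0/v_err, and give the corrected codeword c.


S = (8, 3, 6), error at position 1, error magnitude e = 6, c = [9, 11, 3, 2, 1].

Step 1: column multipliers v_i = (∏_{j≠i}(α_i − α_j))^{−1} mod 13.
  i = 1 (α = 2): (2−4)(2−9)(2−8)(2−7) = (−2)·(−7)·(−6)·(−5) = 420 ≡ 4, so v_1 = 4^{−1} = 10 (mod 13).
  i = 2 (α = 4): (4−2)(4−9)(4−8)(4−7) = 2·(−5)·(−4)·(−3) = −120 ≡ 10, so v_2 = 10^{−1} = 4 (mod 13).
  i = 3 (α = 9): (9−2)(9−4)(9−8)(9−7) = 7·5·1·2 = 70 ≡ 5, so v_3 = 5^{−1} = 8 (mod 13).
  i = 4 (α = 8): (8−2)(8−4)(8−9)(8−7) = 6·4·(−1)·1 = −24 ≡ 2, so v_4 = 2^{−1} = 7 (mod 13).
  i = 5 (α = 7): (7−2)(7−4)(7−9)(7−8) = 5·3·(−2)·(−1) = 30 ≡ 4, so v_5 = 4^{−1} = 10 (mod 13).
  v = [10, 4, 8, 7, 10].
Step 2: syndromes of r = [2, 11, 3, 2, 1] (all sums mod 13).
  S_0 = Σ v_i r_i = 10·2 + 4·11 + 8·3 + 7·2 + 10·1 = 112 ≡ 8.
  S_1 = Σ v_i α_i r_i = 10·2·2 + 4·4·11 + 8·9·3 + 7·8·2 + 10·7·1 = 614 ≡ 3.
  α_i^2 mod 13 = [4, 3, 3, 12, 10].
  S_2 = Σ v_i α_i^2 r_i = 10·4·2 + 4·3·11 + 8·3·3 + 7·12·2 + 10·10·1 = 552 ≡ 6.
  S = (8, 3, 6) ≠ 0, so r is not a codeword (an error is present).
Step 3: locate the error. For a single error e at position i, S_ℓ = v_i·e·α_i^ℓ, so α_err = S_1/S_0.
  S_0^{−1} = 8^{−1} = 5 (mod 13), so α_err = 3·5 = 15 ≡ 2 = α_1. Error position i = 1.
  Consistency check: S_2/S_1 = 6·9 = 54 ≡ 2 = α_err ✓ (single-error assumption holds).
Step 4: error magnitude e = S_0/v_1 = S_0·∏_{j≠1}(α_1 − α_j) = 8·4 = 32 ≡ 6 (mod 13).
Step 5: correct position 1: c_1 = r_1 − e = 2 − 6 ≡ 9 (mod 13). Hence c = [9, 11, 3, 2, 1].
  Check: interpolating c through the α_i gives m(x) = 7 + 1·x (degree < 2) with m(α_i) = c_i for every i, so c is indeed a codeword.


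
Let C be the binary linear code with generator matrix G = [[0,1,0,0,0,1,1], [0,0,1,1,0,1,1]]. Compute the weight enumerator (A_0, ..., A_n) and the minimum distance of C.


Weight distribution: A_0 = 1, A_3 = 2, A_4 = 1. Minimum distance d = 3.

Enumerate all 2^2 = 4 messages m ∈ F_2^2.
For each, compute codeword c = mG in F_2^7, then tally its weight.
  m = 00 → c = 0000000, weight = 0.
  m = 10 → c = 0100011, weight = 3.
  m = 01 → c = 0011011, weight = 4.
  m = 11 → c = 0111000, weight = 3.
Tally weights:
  weight 0: 1 codewords.
  weight 3: 2 codewords.
  weight 4: 1 codewords.
Minimum distance d = smallest w > 0 with A_w > 0 = 3.
Sanity: Σ A_w = 4 = 2^2 = 4 ✓.


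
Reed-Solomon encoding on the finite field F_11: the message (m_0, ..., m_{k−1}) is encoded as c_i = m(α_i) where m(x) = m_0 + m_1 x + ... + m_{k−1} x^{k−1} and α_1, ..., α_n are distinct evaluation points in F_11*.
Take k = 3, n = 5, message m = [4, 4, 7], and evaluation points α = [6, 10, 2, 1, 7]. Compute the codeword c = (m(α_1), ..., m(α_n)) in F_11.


c = [5, 7, 7, 4, 1]

Message polynomial: m(x) = 4 + 4·x + 7·x^2 (mod 11).
For each evaluation point α_i, compute m(α_i) mod 11:
  α_1 = 6: Horner steps 7 → 2 → 5, so m(6) = 5.
  α_2 = 10: Horner steps 7 → 8 → 7, so m(10) = 7.
  α_3 = 2: Horner steps 7 → 7 → 7, so m(2) = 7.
  α_4 = 1: Horner steps 7 → 0 → 4, so m(1) = 4.
  α_5 = 7: Horner steps 7 → 9 → 1, so m(7) = 1.
Codeword c = [5, 7, 7, 4, 1] ∈ F_11^5.


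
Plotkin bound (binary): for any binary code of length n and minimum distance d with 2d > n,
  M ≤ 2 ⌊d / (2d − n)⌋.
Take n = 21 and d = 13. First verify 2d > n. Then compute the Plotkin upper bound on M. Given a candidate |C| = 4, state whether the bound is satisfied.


Plotkin bound M ≤ 4; given |C| = 4 ≤ bound (satisfied).

Check applicability: 2d = 26, n = 21.
2d − n = 5 > 0, so Plotkin applies.
Compute d/(2d−n) = 13/5 ≈ 2.6000.
⌊d/(2d−n)⌋ = 2.
Plotkin bound: M ≤ 2·2 = 4.
Given |C| = 4, check: satisfied.
This |C| is at the Plotkin bound.


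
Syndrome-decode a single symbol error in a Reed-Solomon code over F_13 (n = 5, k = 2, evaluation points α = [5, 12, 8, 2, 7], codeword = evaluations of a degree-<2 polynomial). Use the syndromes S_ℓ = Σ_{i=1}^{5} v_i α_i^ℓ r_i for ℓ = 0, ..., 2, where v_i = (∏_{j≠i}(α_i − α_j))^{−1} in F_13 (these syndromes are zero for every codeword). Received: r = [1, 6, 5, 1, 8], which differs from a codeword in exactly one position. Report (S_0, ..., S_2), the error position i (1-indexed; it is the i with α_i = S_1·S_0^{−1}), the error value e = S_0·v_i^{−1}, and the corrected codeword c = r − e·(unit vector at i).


S = (10, 7, 1), error at position 4, error magnitude e = 4, c = [1, 6, 5, 10, 8].

Step 1: column multipliers v_i = (∏_{j≠i}(α_i − α_j))^{−1} mod 13.
  i = 1 (α = 5): (5−12)(5−8)(5−2)(5−7) = (−7)·(−3)·3·(−2) = −126 ≡ 4, so v_1 = 4^{−1} = 10 (mod 13).
  i = 2 (α = 12): (12−5)(12−8)(12−2)(12−7) = 7·4·10·5 = 1400 ≡ 9, so v_2 = 9^{−1} = 3 (mod 13).
  i = 3 (α = 8): (8−5)(8−12)(8−2)(8−7) = 3·(−4)·6·1 = −72 ≡ 6, so v_3 = 6^{−1} = 11 (mod 13).
  i = 4 (α = 2): (2−5)(2−12)(2−8)(2−7) = (−3)·(−10)·(−6)·(−5) = 900 ≡ 3, so v_4 = 3^{−1} = 9 (mod 13).
  i = 5 (α = 7): (7−5)(7−12)(7−8)(7−2) = 2·(−5)·(−1)·5 = 50 ≡ 11, so v_5 = 11^{−1} = 6 (mod 13).
  v = [10, 3, 11, 9, 6].
Step 2: syndromes of r = [1, 6, 5, 1, 8] (all sums mod 13).
  S_0 = Σ v_i r_i = 10·1 + 3·6 + 11·5 + 9·1 + 6·8 = 140 ≡ 10.
  S_1 = Σ v_i α_i r_i = 10·5·1 + 3·12·6 + 11·8·5 + 9·2·1 + 6·7·8 = 1060 ≡ 7.
  α_i^2 mod 13 = [12, 1, 12, 4, 10].
  S_2 = Σ v_i α_i^2 r_i = 10·12·1 + 3·1·6 + 11·12·5 + 9·4·1 + 6·10·8 = 1314 ≡ 1.
  S = (10, 7, 1) ≠ 0, so r is not a codeword (an error is present).
Step 3: locate the error. For a single error e at position i, S_ℓ = v_i·e·α_i^ℓ, so α_err = S_1/S_0.
  S_0^{−1} = 10^{−1} = 4 (mod 13), so α_err = 7·4 = 28 ≡ 2 = α_4. Error position i = 4.
  Consistency check: S_2/S_1 = 1·2 = 2 ≡ 2 = α_err ✓ (single-error assumption holds).
Step 4: error magnitude e = S_0/v_4 = S_0·∏_{j≠4}(α_4 − α_j) = 10·3 = 30 ≡ 4 (mod 13).
Step 5: correct position 4: c_4 = r_4 − e = 1 − 4 ≡ 10 (mod 13). Hence c = [1, 6, 5, 10, 8].
  Check: interpolating c through the α_i gives m(x) = 3 + 10·x (degree < 2) with m(α_i) = c_i for every i, so c is indeed a codeword.


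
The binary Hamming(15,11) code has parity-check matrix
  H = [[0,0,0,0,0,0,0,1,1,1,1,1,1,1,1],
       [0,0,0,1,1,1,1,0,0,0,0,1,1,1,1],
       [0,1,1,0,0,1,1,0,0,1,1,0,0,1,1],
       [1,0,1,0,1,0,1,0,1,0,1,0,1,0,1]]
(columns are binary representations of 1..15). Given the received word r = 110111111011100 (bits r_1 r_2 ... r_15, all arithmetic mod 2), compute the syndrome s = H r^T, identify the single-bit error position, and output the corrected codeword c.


s = (1, 0, 0, 0)^T, error position = 8, corrected codeword c = 110111101011100

Compute s = H r^T mod 2 one row at a time:
  s_1 = 1 + 1 + 0 + 1 + 1 + 1 + 0 + 0 = 5 ≡ 1 (mod 2).
  s_2 = 1 + 1 + 1 + 1 + 1 + 1 + 0 + 0 = 6 ≡ 0 (mod 2).
  s_3 = 1 + 0 + 1 + 1 + 0 + 1 + 0 + 0 = 4 ≡ 0 (mod 2).
  s_4 = 1 + 0 + 1 + 1 + 1 + 1 + 1 + 0 = 6 ≡ 0 (mod 2).
s = (1, 0, 0, 0)^T — this equals column 8 of H (binary 1000), so error is at position 8.
Correct: flip bit 8 of r = 110111111011100 to get c = 110111101011100.


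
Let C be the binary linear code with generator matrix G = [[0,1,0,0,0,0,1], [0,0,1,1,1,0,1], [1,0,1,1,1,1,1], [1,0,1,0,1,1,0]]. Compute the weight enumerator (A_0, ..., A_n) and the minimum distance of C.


Weight distribution: A_0 = 1, A_2 = 5, A_4 = 7, A_6 = 3. Minimum distance d = 2.

Enumerate all 2^4 = 16 messages m ∈ F_2^4.
For each, compute codeword c = mG in F_2^7, then tally its weight.
  m = 0000 → c = 0000000, weight = 0.
  m = 1000 → c = 0100001, weight = 2.
  m = 0100 → c = 0011101, weight = 4.
  m = 1100 → c = 0111100, weight = 4.
  m = 0010 → c = 1011111, weight = 6.
  m = 1010 → c = 1111110, weight = 6.
  m = 0110 → c = 1000010, weight = 2.
  m = 1110 → c = 1100011, weight = 4.
  m = 0001 → c = 1010110, weight = 4.
  m = 1001 → c = 1110111, weight = 6.
  m = 0101 → c = 1001011, weight = 4.
  m = 1101 → c = 1101010, weight = 4.
  m = 0011 → c = 0001001, weight = 2.
  m = 1011 → c = 0101000, weight = 2.
  m = 0111 → c = 0010100, weight = 2.
  m = 1111 → c = 0110101, weight = 4.
Tally weights:
  weight 0: 1 codewords.
  weight 2: 5 codewords.
  weight 4: 7 codewords.
  weight 6: 3 codewords.
Minimum distance d = smallest w > 0 with A_w > 0 = 2.
Sanity: Σ A_w = 16 = 2^4 = 16 ✓.


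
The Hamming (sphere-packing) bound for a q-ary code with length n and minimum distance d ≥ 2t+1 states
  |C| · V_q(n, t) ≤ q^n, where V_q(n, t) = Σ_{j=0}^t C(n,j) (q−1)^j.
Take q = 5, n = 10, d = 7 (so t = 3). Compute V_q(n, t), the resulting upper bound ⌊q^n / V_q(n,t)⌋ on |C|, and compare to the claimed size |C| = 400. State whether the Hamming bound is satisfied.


V_q(n, t) = 8441, q^n = 9765625, Hamming bound = 1156, |C| = 400 ≤ bound (satisfied).

Step 1: Compute V_q(n, t) = Σ_{j=0}^3 C(n, j) (q−1)^j.
  j = 0: C(10,0)·(4)^0 = 1·1 = 1.
  j = 1: C(10,1)·(4)^1 = 10·4 = 40.
  j = 2: C(10,2)·(4)^2 = 45·16 = 720.
  j = 3: C(10,3)·(4)^3 = 120·64 = 7680.
  V_q(n, t) = 1 + 40 + 720 + 7680 = 8441.
Step 2: q^n = 5^10 = 9765625.
Step 3: Hamming bound ⌊q^n / V_q(n,t)⌋ = ⌊9765625/8441⌋ = 1156.
Step 4: Compare |C| = 400 to 1156: satisfied.
The claimed |C| lies below the Hamming bound.


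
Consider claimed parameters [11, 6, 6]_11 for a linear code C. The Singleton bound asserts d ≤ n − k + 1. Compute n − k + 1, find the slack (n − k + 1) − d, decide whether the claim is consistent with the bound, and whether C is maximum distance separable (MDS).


Singleton RHS = n − k + 1 = 6, slack = 0, bound satisfied, MDS.

Singleton bound: d ≤ n − k + 1.
Here n = 11, k = 6, so n − k + 1 = 6.
Given d = 6, check d ≤ 6: YES.
Slack = (n − k + 1) − d = 0.
The code is MDS (slack = 0).
Description: the claimed parameters are [11, 6, 6]_11; such a code would be MDS (meets Singleton bound).


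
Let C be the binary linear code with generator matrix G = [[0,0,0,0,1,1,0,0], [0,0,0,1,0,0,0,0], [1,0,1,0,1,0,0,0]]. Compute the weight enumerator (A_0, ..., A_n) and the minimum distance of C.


Weight distribution: A_0 = 1, A_1 = 1, A_2 = 1, A_3 = 3, A_4 = 2. Minimum distance d = 1.

Enumerate all 2^3 = 8 messages m ∈ F_2^3.
For each, compute codeword c = mG in F_2^8, then tally its weight.
  m = 000 → c = 00000000, weight = 0.
  m = 100 → c = 00001100, weight = 2.
  m = 010 → c = 00010000, weight = 1.
  m = 110 → c = 00011100, weight = 3.
  m = 001 → c = 10101000, weight = 3.
  m = 101 → c = 10100100, weight = 3.
  m = 011 → c = 10111000, weight = 4.
  m = 111 → c = 10110100, weight = 4.
Tally weights:
  weight 0: 1 codewords.
  weight 1: 1 codewords.
  weight 2: 1 codewords.
  weight 3: 3 codewords.
  weight 4: 2 codewords.
Minimum distance d = smallest w > 0 with A_w > 0 = 1.
Sanity: Σ A_w = 8 = 2^3 = 8 ✓.


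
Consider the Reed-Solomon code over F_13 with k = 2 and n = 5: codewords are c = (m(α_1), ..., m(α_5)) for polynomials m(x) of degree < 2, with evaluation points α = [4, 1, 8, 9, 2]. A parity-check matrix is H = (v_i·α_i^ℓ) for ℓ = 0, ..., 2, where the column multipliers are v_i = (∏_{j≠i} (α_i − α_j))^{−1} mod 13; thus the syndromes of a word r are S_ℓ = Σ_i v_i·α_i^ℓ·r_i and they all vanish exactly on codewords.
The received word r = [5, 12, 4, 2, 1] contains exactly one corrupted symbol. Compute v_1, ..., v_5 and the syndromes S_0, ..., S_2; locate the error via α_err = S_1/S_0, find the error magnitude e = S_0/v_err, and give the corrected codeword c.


S = (4, 6, 9), error at position 3, error magnitude e = 4, c = [5, 12, 0, 2, 1].

Step 1: column multipliers v_i = (∏_{j≠i}(α_i − α_j))^{−1} mod 13.
  i = 1 (α = 4): (4−1)(4−8)(4−9)(4−2) = 3·(−4)·(−5)·2 = 120 ≡ 3, so v_1 = 3^{−1} = 9 (mod 13).
  i = 2 (α = 1): (1−4)(1−8)(1−9)(1−2) = (−3)·(−7)·(−8)·(−1) = 168 ≡ 12, so v_2 = 12^{−1} = 12 (mod 13).
  i = 3 (α = 8): (8−4)(8−1)(8−9)(8−2) = 4·7·(−1)·6 = −168 ≡ 1, so v_3 = 1^{−1} = 1 (mod 13).
  i = 4 (α = 9): (9−4)(9−1)(9−8)(9−2) = 5·8·1·7 = 280 ≡ 7, so v_4 = 7^{−1} = 2 (mod 13).
  i = 5 (α = 2): (2−4)(2−1)(2−8)(2−9) = (−2)·1·(−6)·(−7) = −84 ≡ 7, so v_5 = 7^{−1} = 2 (mod 13).
  v = [9, 12, 1, 2, 2].
Step 2: syndromes of r = [5, 12, 4, 2, 1] (all sums mod 13).
  S_0 = Σ v_i r_i = 9·5 + 12·12 + 1·4 + 2·2 + 2·1 = 199 ≡ 4.
  S_1 = Σ v_i α_i r_i = 9·4·5 + 12·1·12 + 1·8·4 + 2·9·2 + 2·2·1 = 396 ≡ 6.
  α_i^2 mod 13 = [3, 1, 12, 3, 4].
  S_2 = Σ v_i α_i^2 r_i = 9·3·5 + 12·1·12 + 1·12·4 + 2·3·2 + 2·4·1 = 347 ≡ 9.
  S = (4, 6, 9) ≠ 0, so r is not a codeword (an error is present).
Step 3: locate the error. For a single error e at position i, S_ℓ = v_i·e·α_i^ℓ, so α_err = S_1/S_0.
  S_0^{−1} = 4^{−1} = 10 (mod 13), so α_err = 6·10 = 60 ≡ 8 = α_3. Error position i = 3.
  Consistency check: S_2/S_1 = 9·11 = 99 ≡ 8 = α_err ✓ (single-error assumption holds).
Step 4: error magnitude e = S_0/v_3 = S_0·∏_{j≠3}(α_3 − α_j) = 4·1 = 4 ≡ 4 (mod 13).
Step 5: correct position 3: c_3 = r_3 − e = 4 − 4 ≡ 0 (mod 13). Hence c = [5, 12, 0, 2, 1].
  Check: interpolating c through the α_i gives m(x) = 10 + 2·x (degree < 2) with m(α_i) = c_i for every i, so c is indeed a codeword.


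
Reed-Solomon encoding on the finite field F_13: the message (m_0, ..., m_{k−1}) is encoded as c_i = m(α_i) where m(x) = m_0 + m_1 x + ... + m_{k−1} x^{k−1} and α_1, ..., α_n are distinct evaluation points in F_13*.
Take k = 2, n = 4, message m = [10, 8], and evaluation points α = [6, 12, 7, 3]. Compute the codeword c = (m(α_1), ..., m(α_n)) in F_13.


c = [6, 2, 1, 8]

Message polynomial: m(x) = 10 + 8·x (mod 13).
For each evaluation point α_i, compute m(α_i) mod 13:
  α_1 = 6: Horner steps 8 → 6, so m(6) = 6.
  α_2 = 12: Horner steps 8 → 2, so m(12) = 2.
  α_3 = 7: Horner steps 8 → 1, so m(7) = 1.
  α_4 = 3: Horner steps 8 → 8, so m(3) = 8.
Codeword c = [6, 2, 1, 8] ∈ F_13^4.


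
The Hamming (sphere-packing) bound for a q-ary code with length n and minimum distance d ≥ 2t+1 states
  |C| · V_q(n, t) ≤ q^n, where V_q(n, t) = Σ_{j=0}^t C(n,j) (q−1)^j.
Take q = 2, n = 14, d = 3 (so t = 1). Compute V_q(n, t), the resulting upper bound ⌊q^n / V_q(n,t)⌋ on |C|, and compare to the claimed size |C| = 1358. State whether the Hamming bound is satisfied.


V_q(n, t) = 15, q^n = 16384, Hamming bound = 1092, |C| = 1358 > bound (violated).

Step 1: Compute V_q(n, t) = Σ_{j=0}^1 C(n, j) (q−1)^j.
  j = 0: C(14,0)·(1)^0 = 1·1 = 1.
  j = 1: C(14,1)·(1)^1 = 14·1 = 14.
  V_q(n, t) = 1 + 14 = 15.
Step 2: q^n = 2^14 = 16384.
Step 3: Hamming bound ⌊q^n / V_q(n,t)⌋ = ⌊16384/15⌋ = 1092.
Step 4: Compare |C| = 1358 to 1092: violated.
The claimed |C| lies above the Hamming bound, so no 2-ary code of length 14 with d ≥ 3 can have 1358 codewords.


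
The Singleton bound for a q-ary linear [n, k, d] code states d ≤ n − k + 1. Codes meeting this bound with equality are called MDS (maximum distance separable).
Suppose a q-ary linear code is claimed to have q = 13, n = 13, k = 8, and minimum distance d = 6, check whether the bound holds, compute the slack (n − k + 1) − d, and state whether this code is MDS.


Singleton RHS = n − k + 1 = 6, slack = 0, bound satisfied, MDS.

Singleton bound: d ≤ n − k + 1.
Here n = 13, k = 8, so n − k + 1 = 6.
Given d = 6, check d ≤ 6: YES.
Slack = (n − k + 1) − d = 0.
The code is MDS (slack = 0).
Description: the claimed parameters are [13, 8, 6]_13; such a code would be MDS (meets Singleton bound).


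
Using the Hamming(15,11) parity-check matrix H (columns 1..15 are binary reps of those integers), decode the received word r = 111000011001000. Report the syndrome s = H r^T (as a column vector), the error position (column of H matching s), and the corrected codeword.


s = (1, 1, 0, 1)^T, error position = 13, corrected codeword c = 111000011001100

Compute s = H r^T mod 2 one row at a time:
  s_1 = 1 + 1 + 0 + 0 + 1 + 0 + 0 + 0 = 3 ≡ 1 (mod 2).
  s_2 = 0 + 0 + 0 + 0 + 1 + 0 + 0 + 0 = 1 ≡ 1 (mod 2).
  s_3 = 1 + 1 + 0 + 0 + 0 + 0 + 0 + 0 = 2 ≡ 0 (mod 2).
  s_4 = 1 + 1 + 0 + 0 + 1 + 0 + 0 + 0 = 3 ≡ 1 (mod 2).
s = (1, 1, 0, 1)^T — this equals column 13 of H (binary 1101), so error is at position 13.
Correct: flip bit 13 of r = 111000011001000 to get c = 111000011001100.
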